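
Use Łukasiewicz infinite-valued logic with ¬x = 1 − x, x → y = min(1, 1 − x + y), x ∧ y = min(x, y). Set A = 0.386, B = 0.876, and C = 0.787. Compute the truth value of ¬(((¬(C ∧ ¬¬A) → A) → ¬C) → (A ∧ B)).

¬A = 1 − 0.386 = 0.614
¬¬A = 1 − 0.614 = 0.386
C ∧ ¬¬A = min(0.787, 0.386) = 0.386
¬(C ∧ ¬¬A) = 1 − 0.386 = 0.614
¬(C ∧ ¬¬A) → A = min(1, 1 − 0.614 + 0.386) = min(1, 0.772) = 0.772
¬C = 1 − 0.787 = 0.213
(¬(C ∧ ¬¬A) → A) → ¬C = min(1, 1 − 0.772 + 0.213) = min(1, 0.441) = 0.441
A ∧ B = min(0.386, 0.876) = 0.386
((¬(C ∧ ¬¬A) → A) → ¬C) → (A ∧ B) = min(1, 1 − 0.441 + 0.386) = min(1, 0.945) = 0.945
¬(((¬(C ∧ ¬¬A) → A) → ¬C) → (A ∧ B)) = 1 − 0.945 = 0.055

0.055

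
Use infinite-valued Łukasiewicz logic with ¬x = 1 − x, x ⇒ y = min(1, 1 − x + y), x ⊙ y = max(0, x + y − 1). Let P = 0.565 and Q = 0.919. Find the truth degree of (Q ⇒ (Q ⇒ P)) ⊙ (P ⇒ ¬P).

Q ⇒ P = min(1, 1 − 0.919 + 0.565) = min(1, 0.646) = 0.646
Q ⇒ (Q ⇒ P) = min(1, 1 − 0.919 + 0.646) = min(1, 0.727) = 0.727
¬P = 1 − 0.565 = 0.435
P ⇒ ¬P = min(1, 1 − 0.565 + 0.435) = min(1, 0.870) = 0.870
(Q ⇒ (Q ⇒ P)) ⊙ (P ⇒ ¬P) = max(0, 0.727 + 0.870 − 1) = max(0, 0.597) = 0.597

0.597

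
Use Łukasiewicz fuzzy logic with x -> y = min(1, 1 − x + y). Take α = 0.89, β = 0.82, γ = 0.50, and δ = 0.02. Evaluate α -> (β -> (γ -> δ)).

γ -> δ = min(1, 1 − 0.50 + 0.02) = min(1, 0.52) = 0.52
β -> (γ -> δ) = min(1, 1 − 0.82 + 0.52) = min(1, 0.70) = 0.70
α -> (β -> (γ -> δ)) = min(1, 1 − 0.89 + 0.70) = min(1, 0.81) = 0.81

0.81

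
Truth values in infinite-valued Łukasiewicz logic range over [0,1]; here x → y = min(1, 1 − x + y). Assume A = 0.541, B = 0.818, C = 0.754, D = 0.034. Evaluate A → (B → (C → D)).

0.921

C → D = min(1, 1 − 0.754 + 0.034) = min(1, 0.280) = 0.280
B → (C → D) = min(1, 1 − 0.818 + 0.280) = min(1, 0.462) = 0.462
A → (B → (C → D)) = min(1, 1 − 0.541 + 0.462) = min(1, 0.921) = 0.921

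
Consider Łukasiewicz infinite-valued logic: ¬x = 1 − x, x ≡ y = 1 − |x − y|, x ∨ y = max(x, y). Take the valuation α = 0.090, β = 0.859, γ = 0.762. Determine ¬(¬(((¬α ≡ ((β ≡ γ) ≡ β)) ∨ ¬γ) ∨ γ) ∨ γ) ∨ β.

¬α = 1 − 0.090 = 0.910
β ≡ γ = 1 − |0.859 − 0.762| = 1 − 0.097 = 0.903
(β ≡ γ) ≡ β = 1 − |0.903 − 0.859| = 1 − 0.044 = 0.956
¬α ≡ ((β ≡ γ) ≡ β) = 1 − |0.910 − 0.956| = 1 − 0.046 = 0.954
¬γ = 1 − 0.762 = 0.238
(¬α ≡ ((β ≡ γ) ≡ β)) ∨ ¬γ = max(0.954, 0.238) = 0.954
((¬α ≡ ((β ≡ γ) ≡ β)) ∨ ¬γ) ∨ γ = max(0.954, 0.762) = 0.954
¬(((¬α ≡ ((β ≡ γ) ≡ β)) ∨ ¬γ) ∨ γ) = 1 − 0.954 = 0.046
¬(((¬α ≡ ((β ≡ γ) ≡ β)) ∨ ¬γ) ∨ γ) ∨ γ = max(0.046, 0.762) = 0.762
¬(¬(((¬α ≡ ((β ≡ γ) ≡ β)) ∨ ¬γ) ∨ γ) ∨ γ) = 1 − 0.762 = 0.238
¬(¬(((¬α ≡ ((β ≡ γ) ≡ β)) ∨ ¬γ) ∨ γ) ∨ γ) ∨ β = max(0.238, 0.859) = 0.859

0.859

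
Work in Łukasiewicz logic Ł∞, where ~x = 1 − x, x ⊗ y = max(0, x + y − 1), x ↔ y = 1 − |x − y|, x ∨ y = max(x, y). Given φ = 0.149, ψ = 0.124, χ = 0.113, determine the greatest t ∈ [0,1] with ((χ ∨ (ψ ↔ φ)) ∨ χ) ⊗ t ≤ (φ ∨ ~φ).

ψ ↔ φ = 1 − |0.124 − 0.149| = 1 − 0.025 = 0.975
χ ∨ (ψ ↔ φ) = max(0.113, 0.975) = 0.975
(χ ∨ (ψ ↔ φ)) ∨ χ = max(0.975, 0.113) = 0.975
So the left factor is (χ ∨ (ψ ↔ φ)) ∨ χ = 0.975.
~φ = 1 − 0.149 = 0.851
φ ∨ ~φ = max(0.149, 0.851) = 0.851
So the right-hand bound is φ ∨ ~φ = 0.851.
The residuum of the Łukasiewicz t-norm gives the supremum: min(1, 1 − 0.975 + 0.851).
1 − 0.975 + 0.851 = 0.876, so t = min(1, 0.876) = 0.876.
Check: 0.975 ⊗ 0.876 = max(0, 0.851) = 0.851 ≤ 0.851.

0.876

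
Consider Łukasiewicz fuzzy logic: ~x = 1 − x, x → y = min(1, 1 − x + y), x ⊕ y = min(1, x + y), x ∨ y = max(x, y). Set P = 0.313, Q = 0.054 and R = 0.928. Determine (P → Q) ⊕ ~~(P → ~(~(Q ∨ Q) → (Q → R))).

P → Q = min(1, 1 − 0.313 + 0.054) = min(1, 0.741) = 0.741
Q ∨ Q = max(0.054, 0.054) = 0.054
~(Q ∨ Q) = 1 − 0.054 = 0.946
Q → R = min(1, 1 − 0.054 + 0.928) = min(1, 1.874) = 1.000
~(Q ∨ Q) → (Q → R) = min(1, 1 − 0.946 + 1.000) = min(1, 1.054) = 1.000
~(~(Q ∨ Q) → (Q → R)) = 1 − 1.000 = 0.000
P → ~(~(Q ∨ Q) → (Q → R)) = min(1, 1 − 0.313 + 0.000) = min(1, 0.687) = 0.687
~(P → ~(~(Q ∨ Q) → (Q → R))) = 1 − 0.687 = 0.313
~~(P → ~(~(Q ∨ Q) → (Q → R))) = 1 − 0.313 = 0.687
(P → Q) ⊕ ~~(P → ~(~(Q ∨ Q) → (Q → R))) = min(1, 0.741 + 0.687) = min(1, 1.428) = 1.000

1.000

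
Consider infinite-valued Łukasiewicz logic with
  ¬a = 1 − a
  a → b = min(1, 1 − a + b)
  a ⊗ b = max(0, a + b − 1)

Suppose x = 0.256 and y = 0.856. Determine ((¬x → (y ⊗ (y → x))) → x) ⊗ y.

0.600

¬x = 1 − 0.256 = 0.744
y → x = min(1, 1 − 0.856 + 0.256) = min(1, 0.400) = 0.400
y ⊗ (y → x) = max(0, 0.856 + 0.400 − 1) = max(0, 0.256) = 0.256
¬x → (y ⊗ (y → x)) = min(1, 1 − 0.744 + 0.256) = min(1, 0.512) = 0.512
(¬x → (y ⊗ (y → x))) → x = min(1, 1 − 0.512 + 0.256) = min(1, 0.744) = 0.744
((¬x → (y ⊗ (y → x))) → x) ⊗ y = max(0, 0.744 + 0.856 − 1) = max(0, 0.600) = 0.600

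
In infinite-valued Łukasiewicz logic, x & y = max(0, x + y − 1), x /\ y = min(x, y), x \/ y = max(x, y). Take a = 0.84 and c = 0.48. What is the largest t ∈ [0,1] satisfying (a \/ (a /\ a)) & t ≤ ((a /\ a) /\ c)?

0.64

a /\ a = min(0.84, 0.84) = 0.84
a \/ (a /\ a) = max(0.84, 0.84) = 0.84
So the left factor is a \/ (a /\ a) = 0.84.
(a /\ a) /\ c = min(0.84, 0.48) = 0.48
So the right-hand bound is (a /\ a) /\ c = 0.48.
The residuum of the Łukasiewicz t-norm gives the supremum: min(1, 1 − 0.84 + 0.48).
1 − 0.84 + 0.48 = 0.64, so t = min(1, 0.64) = 0.64.
Check: 0.84 & 0.64 = max(0, 0.48) = 0.48 ≤ 0.48.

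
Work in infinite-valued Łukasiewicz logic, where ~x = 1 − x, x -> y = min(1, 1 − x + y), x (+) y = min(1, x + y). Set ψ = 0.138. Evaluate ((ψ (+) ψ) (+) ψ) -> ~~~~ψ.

ψ (+) ψ = min(1, 0.138 + 0.138) = min(1, 0.276) = 0.276
(ψ (+) ψ) (+) ψ = min(1, 0.276 + 0.138) = min(1, 0.414) = 0.414
~ψ = 1 − 0.138 = 0.862
~~ψ = 1 − 0.862 = 0.138
~~~ψ = 1 − 0.138 = 0.862
~~~~ψ = 1 − 0.862 = 0.138
((ψ (+) ψ) (+) ψ) -> ~~~~ψ = min(1, 1 − 0.414 + 0.138) = min(1, 0.724) = 0.724

0.724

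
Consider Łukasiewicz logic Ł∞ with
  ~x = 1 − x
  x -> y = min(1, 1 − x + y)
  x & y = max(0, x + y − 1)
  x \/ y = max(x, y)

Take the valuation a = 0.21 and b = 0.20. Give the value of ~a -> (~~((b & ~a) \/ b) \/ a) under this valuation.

0.42

~a = 1 − 0.21 = 0.79
b & ~a = max(0, 0.20 + 0.79 − 1) = max(0, -0.01) = 0.00
(b & ~a) \/ b = max(0.00, 0.20) = 0.20
~((b & ~a) \/ b) = 1 − 0.20 = 0.80
~~((b & ~a) \/ b) = 1 − 0.80 = 0.20
~~((b & ~a) \/ b) \/ a = max(0.20, 0.21) = 0.21
~a -> (~~((b & ~a) \/ b) \/ a) = min(1, 1 − 0.79 + 0.21) = min(1, 0.42) = 0.42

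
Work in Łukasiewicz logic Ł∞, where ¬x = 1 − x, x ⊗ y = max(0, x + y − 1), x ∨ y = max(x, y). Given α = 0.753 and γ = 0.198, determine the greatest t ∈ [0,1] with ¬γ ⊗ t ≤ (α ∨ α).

0.951

¬γ = 1 − 0.198 = 0.802
So the left factor is ¬γ = 0.802.
α ∨ α = max(0.753, 0.753) = 0.753
So the right-hand bound is α ∨ α = 0.753.
The residuum of the Łukasiewicz t-norm gives the supremum: min(1, 1 − 0.802 + 0.753).
1 − 0.802 + 0.753 = 0.951, so t = min(1, 0.951) = 0.951.
Check: 0.802 ⊗ 0.951 = max(0, 0.753) = 0.753 ≤ 0.753.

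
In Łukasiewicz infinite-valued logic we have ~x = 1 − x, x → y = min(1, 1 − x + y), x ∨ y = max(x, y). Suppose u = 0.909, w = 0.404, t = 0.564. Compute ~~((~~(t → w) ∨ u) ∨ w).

0.909

t → w = min(1, 1 − 0.564 + 0.404) = min(1, 0.840) = 0.840
~(t → w) = 1 − 0.840 = 0.160
~~(t → w) = 1 − 0.160 = 0.840
~~(t → w) ∨ u = max(0.840, 0.909) = 0.909
(~~(t → w) ∨ u) ∨ w = max(0.909, 0.404) = 0.909
~((~~(t → w) ∨ u) ∨ w) = 1 − 0.909 = 0.091
~~((~~(t → w) ∨ u) ∨ w) = 1 − 0.091 = 0.909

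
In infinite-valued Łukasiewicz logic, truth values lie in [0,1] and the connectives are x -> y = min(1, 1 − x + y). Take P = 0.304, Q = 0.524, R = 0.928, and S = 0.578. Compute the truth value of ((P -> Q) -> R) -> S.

P -> Q = min(1, 1 − 0.304 + 0.524) = min(1, 1.220) = 1.000
(P -> Q) -> R = min(1, 1 − 1.000 + 0.928) = min(1, 0.928) = 0.928
((P -> Q) -> R) -> S = min(1, 1 − 0.928 + 0.578) = min(1, 0.650) = 0.650

0.650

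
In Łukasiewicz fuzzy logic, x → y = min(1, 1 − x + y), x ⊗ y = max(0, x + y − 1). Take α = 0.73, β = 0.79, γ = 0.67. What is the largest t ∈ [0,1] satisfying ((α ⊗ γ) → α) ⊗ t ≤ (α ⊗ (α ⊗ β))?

0.25

α ⊗ γ = max(0, 0.73 + 0.67 − 1) = max(0, 0.40) = 0.40
(α ⊗ γ) → α = min(1, 1 − 0.40 + 0.73) = min(1, 1.33) = 1.00
So the left factor is (α ⊗ γ) → α = 1.00.
α ⊗ β = max(0, 0.73 + 0.79 − 1) = max(0, 0.52) = 0.52
α ⊗ (α ⊗ β) = max(0, 0.73 + 0.52 − 1) = max(0, 0.25) = 0.25
So the right-hand bound is α ⊗ (α ⊗ β) = 0.25.
The residuum of the Łukasiewicz t-norm gives the supremum: min(1, 1 − 1.00 + 0.25).
1 − 1.00 + 0.25 = 0.25, so t = min(1, 0.25) = 0.25.
Check: 1.00 ⊗ 0.25 = max(0, 0.25) = 0.25 ≤ 0.25.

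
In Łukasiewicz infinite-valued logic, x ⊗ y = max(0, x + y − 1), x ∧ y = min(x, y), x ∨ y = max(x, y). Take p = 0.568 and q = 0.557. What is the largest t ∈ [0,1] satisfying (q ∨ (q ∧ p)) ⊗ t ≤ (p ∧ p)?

q ∧ p = min(0.557, 0.568) = 0.557
q ∨ (q ∧ p) = max(0.557, 0.557) = 0.557
So the left factor is q ∨ (q ∧ p) = 0.557.
p ∧ p = min(0.568, 0.568) = 0.568
So the right-hand bound is p ∧ p = 0.568.
The residuum of the Łukasiewicz t-norm gives the supremum: min(1, 1 − 0.557 + 0.568).
1 − 0.557 + 0.568 = 1.011, so t = min(1, 1.011) = 1.000.
Check: 0.557 ⊗ 1.000 = max(0, 0.557) = 0.557 ≤ 0.568.

1.000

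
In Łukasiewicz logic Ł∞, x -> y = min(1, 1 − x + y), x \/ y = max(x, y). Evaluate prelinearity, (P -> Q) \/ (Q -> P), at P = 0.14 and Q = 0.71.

1.00

P -> Q = min(1, 1 − 0.14 + 0.71) = min(1, 1.57) = 1.00
Q -> P = min(1, 1 − 0.71 + 0.14) = min(1, 0.43) = 0.43
(P -> Q) \/ (Q -> P) = max(1.00, 0.43) = 1.00
(As expected: a Ł∞-tautology — holds in every MV-chain.)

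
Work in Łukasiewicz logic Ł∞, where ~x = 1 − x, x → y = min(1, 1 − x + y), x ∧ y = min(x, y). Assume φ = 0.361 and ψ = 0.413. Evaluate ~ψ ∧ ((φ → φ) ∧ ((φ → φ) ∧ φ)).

0.361

~ψ = 1 − 0.413 = 0.587
φ → φ = min(1, 1 − 0.361 + 0.361) = min(1, 1.000) = 1.000
(φ → φ) ∧ φ = min(1.000, 0.361) = 0.361
(φ → φ) ∧ ((φ → φ) ∧ φ) = min(1.000, 0.361) = 0.361
~ψ ∧ ((φ → φ) ∧ ((φ → φ) ∧ φ)) = min(0.587, 0.361) = 0.361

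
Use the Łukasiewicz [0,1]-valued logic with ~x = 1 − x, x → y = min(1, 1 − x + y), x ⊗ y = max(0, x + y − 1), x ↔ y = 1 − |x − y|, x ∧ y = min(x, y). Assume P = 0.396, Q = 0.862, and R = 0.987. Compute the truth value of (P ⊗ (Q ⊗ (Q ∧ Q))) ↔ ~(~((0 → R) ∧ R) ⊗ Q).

0.120

Q ∧ Q = min(0.862, 0.862) = 0.862
Q ⊗ (Q ∧ Q) = max(0, 0.862 + 0.862 − 1) = max(0, 0.724) = 0.724
P ⊗ (Q ⊗ (Q ∧ Q)) = max(0, 0.396 + 0.724 − 1) = max(0, 0.120) = 0.120
0 → R = min(1, 1 − 0.000 + 0.987) = min(1, 1.987) = 1.000
(0 → R) ∧ R = min(1.000, 0.987) = 0.987
~((0 → R) ∧ R) = 1 − 0.987 = 0.013
~((0 → R) ∧ R) ⊗ Q = max(0, 0.013 + 0.862 − 1) = max(0, -0.125) = 0.000
~(~((0 → R) ∧ R) ⊗ Q) = 1 − 0.000 = 1.000
(P ⊗ (Q ⊗ (Q ∧ Q))) ↔ ~(~((0 → R) ∧ R) ⊗ Q) = 1 − |0.120 − 1.000| = 1 − 0.880 = 0.120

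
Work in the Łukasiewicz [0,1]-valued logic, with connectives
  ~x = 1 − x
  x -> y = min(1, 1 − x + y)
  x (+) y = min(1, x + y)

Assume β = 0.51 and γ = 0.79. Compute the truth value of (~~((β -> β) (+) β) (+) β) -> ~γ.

0.21

β -> β = min(1, 1 − 0.51 + 0.51) = min(1, 1.00) = 1.00
(β -> β) (+) β = min(1, 1.00 + 0.51) = min(1, 1.51) = 1.00
~((β -> β) (+) β) = 1 − 1.00 = 0.00
~~((β -> β) (+) β) = 1 − 0.00 = 1.00
~~((β -> β) (+) β) (+) β = min(1, 1.00 + 0.51) = min(1, 1.51) = 1.00
~γ = 1 − 0.79 = 0.21
(~~((β -> β) (+) β) (+) β) -> ~γ = min(1, 1 − 1.00 + 0.21) = min(1, 0.21) = 0.21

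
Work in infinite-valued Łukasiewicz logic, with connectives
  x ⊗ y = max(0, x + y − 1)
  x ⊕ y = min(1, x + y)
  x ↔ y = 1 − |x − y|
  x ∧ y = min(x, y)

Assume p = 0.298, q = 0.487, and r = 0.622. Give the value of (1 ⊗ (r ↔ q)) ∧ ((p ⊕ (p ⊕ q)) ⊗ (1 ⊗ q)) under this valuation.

r ↔ q = 1 − |0.622 − 0.487| = 1 − 0.135 = 0.865
1 ⊗ (r ↔ q) = max(0, 1.000 + 0.865 − 1) = max(0, 0.865) = 0.865
p ⊕ q = min(1, 0.298 + 0.487) = min(1, 0.785) = 0.785
p ⊕ (p ⊕ q) = min(1, 0.298 + 0.785) = min(1, 1.083) = 1.000
1 ⊗ q = max(0, 1.000 + 0.487 − 1) = max(0, 0.487) = 0.487
(p ⊕ (p ⊕ q)) ⊗ (1 ⊗ q) = max(0, 1.000 + 0.487 − 1) = max(0, 0.487) = 0.487
(1 ⊗ (r ↔ q)) ∧ ((p ⊕ (p ⊕ q)) ⊗ (1 ⊗ q)) = min(0.865, 0.487) = 0.487

0.487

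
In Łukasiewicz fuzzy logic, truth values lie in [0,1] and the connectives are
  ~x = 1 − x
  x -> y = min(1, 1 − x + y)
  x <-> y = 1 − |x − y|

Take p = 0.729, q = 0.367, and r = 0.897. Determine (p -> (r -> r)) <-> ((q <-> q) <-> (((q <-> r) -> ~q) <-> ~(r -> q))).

r -> r = min(1, 1 − 0.897 + 0.897) = min(1, 1.000) = 1.000
p -> (r -> r) = min(1, 1 − 0.729 + 1.000) = min(1, 1.271) = 1.000
q <-> q = 1 − |0.367 − 0.367| = 1 − 0.000 = 1.000
q <-> r = 1 − |0.367 − 0.897| = 1 − 0.530 = 0.470
~q = 1 − 0.367 = 0.633
(q <-> r) -> ~q = min(1, 1 − 0.470 + 0.633) = min(1, 1.163) = 1.000
r -> q = min(1, 1 − 0.897 + 0.367) = min(1, 0.470) = 0.470
~(r -> q) = 1 − 0.470 = 0.530
((q <-> r) -> ~q) <-> ~(r -> q) = 1 − |1.000 − 0.530| = 1 − 0.470 = 0.530
(q <-> q) <-> (((q <-> r) -> ~q) <-> ~(r -> q)) = 1 − |1.000 − 0.530| = 1 − 0.470 = 0.530
(p -> (r -> r)) <-> ((q <-> q) <-> (((q <-> r) -> ~q) <-> ~(r -> q))) = 1 − |1.000 − 0.530| = 1 − 0.470 = 0.530

0.530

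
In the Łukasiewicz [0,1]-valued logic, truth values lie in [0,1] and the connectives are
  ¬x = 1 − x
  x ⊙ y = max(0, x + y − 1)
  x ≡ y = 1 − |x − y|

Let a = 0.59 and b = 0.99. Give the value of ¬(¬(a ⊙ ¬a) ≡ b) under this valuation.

0.01

¬a = 1 − 0.59 = 0.41
a ⊙ ¬a = max(0, 0.59 + 0.41 − 1) = max(0, 0.00) = 0.00
¬(a ⊙ ¬a) = 1 − 0.00 = 1.00
¬(a ⊙ ¬a) ≡ b = 1 − |1.00 − 0.99| = 1 − 0.01 = 0.99
¬(¬(a ⊙ ¬a) ≡ b) = 1 − 0.99 = 0.01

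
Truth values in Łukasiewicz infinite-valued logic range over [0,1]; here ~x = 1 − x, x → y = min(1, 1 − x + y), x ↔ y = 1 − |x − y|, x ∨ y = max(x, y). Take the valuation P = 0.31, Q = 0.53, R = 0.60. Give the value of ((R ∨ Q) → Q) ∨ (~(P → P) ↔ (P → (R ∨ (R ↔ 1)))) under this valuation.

R ∨ Q = max(0.60, 0.53) = 0.60
(R ∨ Q) → Q = min(1, 1 − 0.60 + 0.53) = min(1, 0.93) = 0.93
P → P = min(1, 1 − 0.31 + 0.31) = min(1, 1.00) = 1.00
~(P → P) = 1 − 1.00 = 0.00
R ↔ 1 = 1 − |0.60 − 1.00| = 1 − 0.40 = 0.60
R ∨ (R ↔ 1) = max(0.60, 0.60) = 0.60
P → (R ∨ (R ↔ 1)) = min(1, 1 − 0.31 + 0.60) = min(1, 1.29) = 1.00
~(P → P) ↔ (P → (R ∨ (R ↔ 1))) = 1 − |0.00 − 1.00| = 1 − 1.00 = 0.00
((R ∨ Q) → Q) ∨ (~(P → P) ↔ (P → (R ∨ (R ↔ 1)))) = max(0.93, 0.00) = 0.93

0.93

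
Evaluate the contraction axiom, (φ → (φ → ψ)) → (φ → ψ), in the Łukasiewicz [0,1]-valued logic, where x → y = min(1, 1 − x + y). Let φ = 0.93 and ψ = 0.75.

0.93

φ → ψ = min(1, 1 − 0.93 + 0.75) = min(1, 0.82) = 0.82
φ → (φ → ψ) = min(1, 1 − 0.93 + 0.82) = min(1, 0.89) = 0.89
(φ → (φ → ψ)) → (φ → ψ) = min(1, 1 − 0.89 + 0.82) = min(1, 0.93) = 0.93
(The value 0.93 < 1 shows this instance is not satisfied; fails in Ł∞ (the t-norm is not idempotent).)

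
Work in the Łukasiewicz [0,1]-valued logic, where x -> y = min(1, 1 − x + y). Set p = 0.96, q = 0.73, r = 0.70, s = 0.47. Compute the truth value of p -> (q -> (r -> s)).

1.00

r -> s = min(1, 1 − 0.70 + 0.47) = min(1, 0.77) = 0.77
q -> (r -> s) = min(1, 1 − 0.73 + 0.77) = min(1, 1.04) = 1.00
p -> (q -> (r -> s)) = min(1, 1 − 0.96 + 1.00) = min(1, 1.04) = 1.00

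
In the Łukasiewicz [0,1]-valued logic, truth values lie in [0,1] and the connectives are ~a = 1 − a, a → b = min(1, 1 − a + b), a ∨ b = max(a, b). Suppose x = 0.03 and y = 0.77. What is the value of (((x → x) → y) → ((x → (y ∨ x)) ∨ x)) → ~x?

x → x = min(1, 1 − 0.03 + 0.03) = min(1, 1.00) = 1.00
(x → x) → y = min(1, 1 − 1.00 + 0.77) = min(1, 0.77) = 0.77
y ∨ x = max(0.77, 0.03) = 0.77
x → (y ∨ x) = min(1, 1 − 0.03 + 0.77) = min(1, 1.74) = 1.00
(x → (y ∨ x)) ∨ x = max(1.00, 0.03) = 1.00
((x → x) → y) → ((x → (y ∨ x)) ∨ x) = min(1, 1 − 0.77 + 1.00) = min(1, 1.23) = 1.00
~x = 1 − 0.03 = 0.97
(((x → x) → y) → ((x → (y ∨ x)) ∨ x)) → ~x = min(1, 1 − 1.00 + 0.97) = min(1, 0.97) = 0.97

0.97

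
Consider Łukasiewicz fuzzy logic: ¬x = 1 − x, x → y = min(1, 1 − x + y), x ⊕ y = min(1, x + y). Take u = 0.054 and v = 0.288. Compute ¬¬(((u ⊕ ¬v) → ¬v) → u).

0.108

¬v = 1 − 0.288 = 0.712
u ⊕ ¬v = min(1, 0.054 + 0.712) = min(1, 0.766) = 0.766
(u ⊕ ¬v) → ¬v = min(1, 1 − 0.766 + 0.712) = min(1, 0.946) = 0.946
((u ⊕ ¬v) → ¬v) → u = min(1, 1 − 0.946 + 0.054) = min(1, 0.108) = 0.108
¬(((u ⊕ ¬v) → ¬v) → u) = 1 − 0.108 = 0.892
¬¬(((u ⊕ ¬v) → ¬v) → u) = 1 − 0.892 = 0.108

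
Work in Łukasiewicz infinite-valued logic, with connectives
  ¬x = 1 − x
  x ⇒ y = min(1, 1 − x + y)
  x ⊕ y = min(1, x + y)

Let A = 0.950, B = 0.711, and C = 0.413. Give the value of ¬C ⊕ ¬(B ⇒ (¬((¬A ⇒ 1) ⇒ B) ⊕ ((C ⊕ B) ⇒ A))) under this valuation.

¬C = 1 − 0.413 = 0.587
¬A = 1 − 0.950 = 0.050
¬A ⇒ 1 = min(1, 1 − 0.050 + 1.000) = min(1, 1.950) = 1.000
(¬A ⇒ 1) ⇒ B = min(1, 1 − 1.000 + 0.711) = min(1, 0.711) = 0.711
¬((¬A ⇒ 1) ⇒ B) = 1 − 0.711 = 0.289
C ⊕ B = min(1, 0.413 + 0.711) = min(1, 1.124) = 1.000
(C ⊕ B) ⇒ A = min(1, 1 − 1.000 + 0.950) = min(1, 0.950) = 0.950
¬((¬A ⇒ 1) ⇒ B) ⊕ ((C ⊕ B) ⇒ A) = min(1, 0.289 + 0.950) = min(1, 1.239) = 1.000
B ⇒ (¬((¬A ⇒ 1) ⇒ B) ⊕ ((C ⊕ B) ⇒ A)) = min(1, 1 − 0.711 + 1.000) = min(1, 1.289) = 1.000
¬(B ⇒ (¬((¬A ⇒ 1) ⇒ B) ⊕ ((C ⊕ B) ⇒ A))) = 1 − 1.000 = 0.000
¬C ⊕ ¬(B ⇒ (¬((¬A ⇒ 1) ⇒ B) ⊕ ((C ⊕ B) ⇒ A))) = min(1, 0.587 + 0.000) = min(1, 0.587) = 0.587

0.587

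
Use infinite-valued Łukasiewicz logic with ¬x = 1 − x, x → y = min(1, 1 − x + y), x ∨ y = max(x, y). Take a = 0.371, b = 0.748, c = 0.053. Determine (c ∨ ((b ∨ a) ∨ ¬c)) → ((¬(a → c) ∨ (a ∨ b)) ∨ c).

0.801

b ∨ a = max(0.748, 0.371) = 0.748
¬c = 1 − 0.053 = 0.947
(b ∨ a) ∨ ¬c = max(0.748, 0.947) = 0.947
c ∨ ((b ∨ a) ∨ ¬c) = max(0.053, 0.947) = 0.947
a → c = min(1, 1 − 0.371 + 0.053) = min(1, 0.682) = 0.682
¬(a → c) = 1 − 0.682 = 0.318
a ∨ b = max(0.371, 0.748) = 0.748
¬(a → c) ∨ (a ∨ b) = max(0.318, 0.748) = 0.748
(¬(a → c) ∨ (a ∨ b)) ∨ c = max(0.748, 0.053) = 0.748
(c ∨ ((b ∨ a) ∨ ¬c)) → ((¬(a → c) ∨ (a ∨ b)) ∨ c) = min(1, 1 − 0.947 + 0.748) = min(1, 0.801) = 0.801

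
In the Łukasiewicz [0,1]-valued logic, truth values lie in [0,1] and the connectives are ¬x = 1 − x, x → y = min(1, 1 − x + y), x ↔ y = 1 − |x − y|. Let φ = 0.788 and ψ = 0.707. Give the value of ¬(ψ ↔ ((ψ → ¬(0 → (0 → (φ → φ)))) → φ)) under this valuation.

φ → φ = min(1, 1 − 0.788 + 0.788) = min(1, 1.000) = 1.000
0 → (φ → φ) = min(1, 1 − 0.000 + 1.000) = min(1, 2.000) = 1.000
0 → (0 → (φ → φ)) = min(1, 1 − 0.000 + 1.000) = min(1, 2.000) = 1.000
¬(0 → (0 → (φ → φ))) = 1 − 1.000 = 0.000
ψ → ¬(0 → (0 → (φ → φ))) = min(1, 1 − 0.707 + 0.000) = min(1, 0.293) = 0.293
(ψ → ¬(0 → (0 → (φ → φ)))) → φ = min(1, 1 − 0.293 + 0.788) = min(1, 1.495) = 1.000
ψ ↔ ((ψ → ¬(0 → (0 → (φ → φ)))) → φ) = 1 − |0.707 − 1.000| = 1 − 0.293 = 0.707
¬(ψ ↔ ((ψ → ¬(0 → (0 → (φ → φ)))) → φ)) = 1 − 0.707 = 0.293

0.293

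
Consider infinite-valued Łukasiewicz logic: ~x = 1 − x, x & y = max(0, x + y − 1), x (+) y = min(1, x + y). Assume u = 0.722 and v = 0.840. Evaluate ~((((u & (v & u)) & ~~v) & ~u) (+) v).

v & u = max(0, 0.840 + 0.722 − 1) = max(0, 0.562) = 0.562
u & (v & u) = max(0, 0.722 + 0.562 − 1) = max(0, 0.284) = 0.284
~v = 1 − 0.840 = 0.160
~~v = 1 − 0.160 = 0.840
(u & (v & u)) & ~~v = max(0, 0.284 + 0.840 − 1) = max(0, 0.124) = 0.124
~u = 1 − 0.722 = 0.278
((u & (v & u)) & ~~v) & ~u = max(0, 0.124 + 0.278 − 1) = max(0, -0.598) = 0.000
(((u & (v & u)) & ~~v) & ~u) (+) v = min(1, 0.000 + 0.840) = min(1, 0.840) = 0.840
~((((u & (v & u)) & ~~v) & ~u) (+) v) = 1 − 0.840 = 0.160

0.160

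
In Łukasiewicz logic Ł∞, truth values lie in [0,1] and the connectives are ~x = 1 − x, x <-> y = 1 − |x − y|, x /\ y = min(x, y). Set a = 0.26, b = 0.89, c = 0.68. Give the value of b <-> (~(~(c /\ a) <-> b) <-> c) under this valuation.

0.58

c /\ a = min(0.68, 0.26) = 0.26
~(c /\ a) = 1 − 0.26 = 0.74
~(c /\ a) <-> b = 1 − |0.74 − 0.89| = 1 − 0.15 = 0.85
~(~(c /\ a) <-> b) = 1 − 0.85 = 0.15
~(~(c /\ a) <-> b) <-> c = 1 − |0.15 − 0.68| = 1 − 0.53 = 0.47
b <-> (~(~(c /\ a) <-> b) <-> c) = 1 − |0.89 − 0.47| = 1 − 0.42 = 0.58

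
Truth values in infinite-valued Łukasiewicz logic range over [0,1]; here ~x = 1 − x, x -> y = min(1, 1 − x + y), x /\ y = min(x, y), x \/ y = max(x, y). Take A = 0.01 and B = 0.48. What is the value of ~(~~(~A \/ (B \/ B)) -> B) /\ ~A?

0.51

~A = 1 − 0.01 = 0.99
B \/ B = max(0.48, 0.48) = 0.48
~A \/ (B \/ B) = max(0.99, 0.48) = 0.99
~(~A \/ (B \/ B)) = 1 − 0.99 = 0.01
~~(~A \/ (B \/ B)) = 1 − 0.01 = 0.99
~~(~A \/ (B \/ B)) -> B = min(1, 1 − 0.99 + 0.48) = min(1, 0.49) = 0.49
~(~~(~A \/ (B \/ B)) -> B) = 1 − 0.49 = 0.51
~(~~(~A \/ (B \/ B)) -> B) /\ ~A = min(0.51, 0.99) = 0.51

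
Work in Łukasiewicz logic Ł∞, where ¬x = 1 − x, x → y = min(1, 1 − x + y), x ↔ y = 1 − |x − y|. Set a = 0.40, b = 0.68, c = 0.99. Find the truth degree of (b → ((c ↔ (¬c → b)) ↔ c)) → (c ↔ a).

0.41

¬c = 1 − 0.99 = 0.01
¬c → b = min(1, 1 − 0.01 + 0.68) = min(1, 1.67) = 1.00
c ↔ (¬c → b) = 1 − |0.99 − 1.00| = 1 − 0.01 = 0.99
(c ↔ (¬c → b)) ↔ c = 1 − |0.99 − 0.99| = 1 − 0.00 = 1.00
b → ((c ↔ (¬c → b)) ↔ c) = min(1, 1 − 0.68 + 1.00) = min(1, 1.32) = 1.00
c ↔ a = 1 − |0.99 − 0.40| = 1 − 0.59 = 0.41
(b → ((c ↔ (¬c → b)) ↔ c)) → (c ↔ a) = min(1, 1 − 1.00 + 0.41) = min(1, 0.41) = 0.41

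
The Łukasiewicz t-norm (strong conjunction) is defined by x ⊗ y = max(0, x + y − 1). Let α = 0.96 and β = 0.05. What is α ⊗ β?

0.01

α ⊗ β = max(0, 0.96 + 0.05 − 1) = max(0, 0.01) = 0.01
For comparison, the Gödel (minimum) t-norm min(x, y) would give 0.05.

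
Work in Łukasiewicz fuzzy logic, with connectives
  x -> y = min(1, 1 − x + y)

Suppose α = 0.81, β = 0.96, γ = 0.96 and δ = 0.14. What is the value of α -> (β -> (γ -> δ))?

0.41

γ -> δ = min(1, 1 − 0.96 + 0.14) = min(1, 0.18) = 0.18
β -> (γ -> δ) = min(1, 1 − 0.96 + 0.18) = min(1, 0.22) = 0.22
α -> (β -> (γ -> δ)) = min(1, 1 − 0.81 + 0.22) = min(1, 0.41) = 0.41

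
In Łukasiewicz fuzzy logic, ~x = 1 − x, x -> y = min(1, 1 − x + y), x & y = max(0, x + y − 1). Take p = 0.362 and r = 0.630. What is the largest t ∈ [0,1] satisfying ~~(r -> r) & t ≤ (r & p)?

r -> r = min(1, 1 − 0.630 + 0.630) = min(1, 1.000) = 1.000
~(r -> r) = 1 − 1.000 = 0.000
~~(r -> r) = 1 − 0.000 = 1.000
So the left factor is ~~(r -> r) = 1.000.
r & p = max(0, 0.630 + 0.362 − 1) = max(0, -0.008) = 0.000
So the right-hand bound is r & p = 0.000.
The residuum of the Łukasiewicz t-norm gives the supremum: min(1, 1 − 1.000 + 0.000).
1 − 1.000 + 0.000 = 0.000, so t = min(1, 0.000) = 0.000.
Check: 1.000 & 0.000 = max(0, 0.000) = 0.000 ≤ 0.000.

0.000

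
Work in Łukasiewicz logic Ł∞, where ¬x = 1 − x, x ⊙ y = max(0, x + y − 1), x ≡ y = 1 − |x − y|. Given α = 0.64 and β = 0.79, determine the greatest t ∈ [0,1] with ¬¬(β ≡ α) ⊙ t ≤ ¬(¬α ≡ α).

β ≡ α = 1 − |0.79 − 0.64| = 1 − 0.15 = 0.85
¬(β ≡ α) = 1 − 0.85 = 0.15
¬¬(β ≡ α) = 1 − 0.15 = 0.85
So the left factor is ¬¬(β ≡ α) = 0.85.
¬α = 1 − 0.64 = 0.36
¬α ≡ α = 1 − |0.36 − 0.64| = 1 − 0.28 = 0.72
¬(¬α ≡ α) = 1 − 0.72 = 0.28
So the right-hand bound is ¬(¬α ≡ α) = 0.28.
The residuum of the Łukasiewicz t-norm gives the supremum: min(1, 1 − 0.85 + 0.28).
1 − 0.85 + 0.28 = 0.43, so t = min(1, 0.43) = 0.43.
Check: 0.85 ⊙ 0.43 = max(0, 0.28) = 0.28 ≤ 0.28.

0.43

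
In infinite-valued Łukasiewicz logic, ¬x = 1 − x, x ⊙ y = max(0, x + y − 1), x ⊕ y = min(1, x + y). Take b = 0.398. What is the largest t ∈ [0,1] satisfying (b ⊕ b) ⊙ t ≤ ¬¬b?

b ⊕ b = min(1, 0.398 + 0.398) = min(1, 0.796) = 0.796
So the left factor is b ⊕ b = 0.796.
¬b = 1 − 0.398 = 0.602
¬¬b = 1 − 0.602 = 0.398
So the right-hand bound is ¬¬b = 0.398.
The residuum of the Łukasiewicz t-norm gives the supremum: min(1, 1 − 0.796 + 0.398).
1 − 0.796 + 0.398 = 0.602, so t = min(1, 0.602) = 0.602.
Check: 0.796 ⊙ 0.602 = max(0, 0.398) = 0.398 ≤ 0.398.

0.602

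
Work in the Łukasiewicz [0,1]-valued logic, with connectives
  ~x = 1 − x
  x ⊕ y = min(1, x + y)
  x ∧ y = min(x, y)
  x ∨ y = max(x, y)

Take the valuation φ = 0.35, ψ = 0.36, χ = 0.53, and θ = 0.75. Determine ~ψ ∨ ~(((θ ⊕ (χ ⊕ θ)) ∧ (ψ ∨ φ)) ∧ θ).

~ψ = 1 − 0.36 = 0.64
χ ⊕ θ = min(1, 0.53 + 0.75) = min(1, 1.28) = 1.00
θ ⊕ (χ ⊕ θ) = min(1, 0.75 + 1.00) = min(1, 1.75) = 1.00
ψ ∨ φ = max(0.36, 0.35) = 0.36
(θ ⊕ (χ ⊕ θ)) ∧ (ψ ∨ φ) = min(1.00, 0.36) = 0.36
((θ ⊕ (χ ⊕ θ)) ∧ (ψ ∨ φ)) ∧ θ = min(0.36, 0.75) = 0.36
~(((θ ⊕ (χ ⊕ θ)) ∧ (ψ ∨ φ)) ∧ θ) = 1 − 0.36 = 0.64
~ψ ∨ ~(((θ ⊕ (χ ⊕ θ)) ∧ (ψ ∨ φ)) ∧ θ) = max(0.64, 0.64) = 0.64

0.64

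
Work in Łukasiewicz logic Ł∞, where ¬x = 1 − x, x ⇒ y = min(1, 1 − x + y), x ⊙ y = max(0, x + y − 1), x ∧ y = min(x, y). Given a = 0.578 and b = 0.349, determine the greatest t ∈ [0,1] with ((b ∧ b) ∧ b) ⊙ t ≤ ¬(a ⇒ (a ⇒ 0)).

0.807

b ∧ b = min(0.349, 0.349) = 0.349
(b ∧ b) ∧ b = min(0.349, 0.349) = 0.349
So the left factor is (b ∧ b) ∧ b = 0.349.
a ⇒ 0 = min(1, 1 − 0.578 + 0.000) = min(1, 0.422) = 0.422
a ⇒ (a ⇒ 0) = min(1, 1 − 0.578 + 0.422) = min(1, 0.844) = 0.844
¬(a ⇒ (a ⇒ 0)) = 1 − 0.844 = 0.156
So the right-hand bound is ¬(a ⇒ (a ⇒ 0)) = 0.156.
The residuum of the Łukasiewicz t-norm gives the supremum: min(1, 1 − 0.349 + 0.156).
1 − 0.349 + 0.156 = 0.807, so t = min(1, 0.807) = 0.807.
Check: 0.349 ⊙ 0.807 = max(0, 0.156) = 0.156 ≤ 0.156.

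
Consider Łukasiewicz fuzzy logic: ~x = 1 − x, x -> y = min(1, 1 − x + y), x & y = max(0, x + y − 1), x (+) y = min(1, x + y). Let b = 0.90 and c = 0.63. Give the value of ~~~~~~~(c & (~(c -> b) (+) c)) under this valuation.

0.74

c -> b = min(1, 1 − 0.63 + 0.90) = min(1, 1.27) = 1.00
~(c -> b) = 1 − 1.00 = 0.00
~(c -> b) (+) c = min(1, 0.00 + 0.63) = min(1, 0.63) = 0.63
c & (~(c -> b) (+) c) = max(0, 0.63 + 0.63 − 1) = max(0, 0.26) = 0.26
~(c & (~(c -> b) (+) c)) = 1 − 0.26 = 0.74
~~(c & (~(c -> b) (+) c)) = 1 − 0.74 = 0.26
~~~(c & (~(c -> b) (+) c)) = 1 − 0.26 = 0.74
~~~~(c & (~(c -> b) (+) c)) = 1 − 0.74 = 0.26
~~~~~(c & (~(c -> b) (+) c)) = 1 − 0.26 = 0.74
~~~~~~(c & (~(c -> b) (+) c)) = 1 − 0.74 = 0.26
~~~~~~~(c & (~(c -> b) (+) c)) = 1 − 0.26 = 0.74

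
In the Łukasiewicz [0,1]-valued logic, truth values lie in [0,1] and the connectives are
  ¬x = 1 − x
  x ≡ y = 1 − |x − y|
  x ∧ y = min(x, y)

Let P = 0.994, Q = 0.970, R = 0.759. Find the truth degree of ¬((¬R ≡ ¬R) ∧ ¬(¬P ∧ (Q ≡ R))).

¬R = 1 − 0.759 = 0.241
¬R ≡ ¬R = 1 − |0.241 − 0.241| = 1 − 0.000 = 1.000
¬P = 1 − 0.994 = 0.006
Q ≡ R = 1 − |0.970 − 0.759| = 1 − 0.211 = 0.789
¬P ∧ (Q ≡ R) = min(0.006, 0.789) = 0.006
¬(¬P ∧ (Q ≡ R)) = 1 − 0.006 = 0.994
(¬R ≡ ¬R) ∧ ¬(¬P ∧ (Q ≡ R)) = min(1.000, 0.994) = 0.994
¬((¬R ≡ ¬R) ∧ ¬(¬P ∧ (Q ≡ R))) = 1 − 0.994 = 0.006

0.006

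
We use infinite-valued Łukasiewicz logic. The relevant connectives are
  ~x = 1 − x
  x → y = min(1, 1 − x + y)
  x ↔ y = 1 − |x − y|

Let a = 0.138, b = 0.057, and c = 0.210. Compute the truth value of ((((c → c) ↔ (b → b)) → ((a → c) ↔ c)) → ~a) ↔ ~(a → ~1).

0.138

c → c = min(1, 1 − 0.210 + 0.210) = min(1, 1.000) = 1.000
b → b = min(1, 1 − 0.057 + 0.057) = min(1, 1.000) = 1.000
(c → c) ↔ (b → b) = 1 − |1.000 − 1.000| = 1 − 0.000 = 1.000
a → c = min(1, 1 − 0.138 + 0.210) = min(1, 1.072) = 1.000
(a → c) ↔ c = 1 − |1.000 − 0.210| = 1 − 0.790 = 0.210
((c → c) ↔ (b → b)) → ((a → c) ↔ c) = min(1, 1 − 1.000 + 0.210) = min(1, 0.210) = 0.210
~a = 1 − 0.138 = 0.862
(((c → c) ↔ (b → b)) → ((a → c) ↔ c)) → ~a = min(1, 1 − 0.210 + 0.862) = min(1, 1.652) = 1.000
~1 = 1 − 1.000 = 0.000
a → ~1 = min(1, 1 − 0.138 + 0.000) = min(1, 0.862) = 0.862
~(a → ~1) = 1 − 0.862 = 0.138
((((c → c) ↔ (b → b)) → ((a → c) ↔ c)) → ~a) ↔ ~(a → ~1) = 1 − |1.000 − 0.138| = 1 − 0.862 = 0.138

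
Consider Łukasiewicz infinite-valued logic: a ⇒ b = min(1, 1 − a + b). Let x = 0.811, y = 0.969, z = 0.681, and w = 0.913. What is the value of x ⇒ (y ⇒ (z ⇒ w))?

z ⇒ w = min(1, 1 − 0.681 + 0.913) = min(1, 1.232) = 1.000
y ⇒ (z ⇒ w) = min(1, 1 − 0.969 + 1.000) = min(1, 1.031) = 1.000
x ⇒ (y ⇒ (z ⇒ w)) = min(1, 1 − 0.811 + 1.000) = min(1, 1.189) = 1.000

1.000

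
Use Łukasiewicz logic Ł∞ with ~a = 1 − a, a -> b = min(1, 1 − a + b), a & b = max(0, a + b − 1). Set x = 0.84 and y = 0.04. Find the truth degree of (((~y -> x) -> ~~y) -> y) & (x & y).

0.00

~y = 1 − 0.04 = 0.96
~y -> x = min(1, 1 − 0.96 + 0.84) = min(1, 0.88) = 0.88
~~y = 1 − 0.96 = 0.04
(~y -> x) -> ~~y = min(1, 1 − 0.88 + 0.04) = min(1, 0.16) = 0.16
((~y -> x) -> ~~y) -> y = min(1, 1 − 0.16 + 0.04) = min(1, 0.88) = 0.88
x & y = max(0, 0.84 + 0.04 − 1) = max(0, -0.12) = 0.00
(((~y -> x) -> ~~y) -> y) & (x & y) = max(0, 0.88 + 0.00 − 1) = max(0, -0.12) = 0.00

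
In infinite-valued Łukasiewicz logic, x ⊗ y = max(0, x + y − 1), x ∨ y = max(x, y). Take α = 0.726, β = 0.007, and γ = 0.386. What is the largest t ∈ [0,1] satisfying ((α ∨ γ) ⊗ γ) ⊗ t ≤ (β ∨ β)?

0.895

α ∨ γ = max(0.726, 0.386) = 0.726
(α ∨ γ) ⊗ γ = max(0, 0.726 + 0.386 − 1) = max(0, 0.112) = 0.112
So the left factor is (α ∨ γ) ⊗ γ = 0.112.
β ∨ β = max(0.007, 0.007) = 0.007
So the right-hand bound is β ∨ β = 0.007.
The residuum of the Łukasiewicz t-norm gives the supremum: min(1, 1 − 0.112 + 0.007).
1 − 0.112 + 0.007 = 0.895, so t = min(1, 0.895) = 0.895.
Check: 0.112 ⊗ 0.895 = max(0, 0.007) = 0.007 ≤ 0.007.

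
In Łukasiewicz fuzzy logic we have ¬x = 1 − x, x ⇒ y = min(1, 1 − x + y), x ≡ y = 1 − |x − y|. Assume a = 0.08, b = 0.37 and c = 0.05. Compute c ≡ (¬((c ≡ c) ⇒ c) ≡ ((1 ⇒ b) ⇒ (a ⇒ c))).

c ≡ c = 1 − |0.05 − 0.05| = 1 − 0.00 = 1.00
(c ≡ c) ⇒ c = min(1, 1 − 1.00 + 0.05) = min(1, 0.05) = 0.05
¬((c ≡ c) ⇒ c) = 1 − 0.05 = 0.95
1 ⇒ b = min(1, 1 − 1.00 + 0.37) = min(1, 0.37) = 0.37
a ⇒ c = min(1, 1 − 0.08 + 0.05) = min(1, 0.97) = 0.97
(1 ⇒ b) ⇒ (a ⇒ c) = min(1, 1 − 0.37 + 0.97) = min(1, 1.60) = 1.00
¬((c ≡ c) ⇒ c) ≡ ((1 ⇒ b) ⇒ (a ⇒ c)) = 1 − |0.95 − 1.00| = 1 − 0.05 = 0.95
c ≡ (¬((c ≡ c) ⇒ c) ≡ ((1 ⇒ b) ⇒ (a ⇒ c))) = 1 − |0.05 − 0.95| = 1 − 0.90 = 0.10

0.10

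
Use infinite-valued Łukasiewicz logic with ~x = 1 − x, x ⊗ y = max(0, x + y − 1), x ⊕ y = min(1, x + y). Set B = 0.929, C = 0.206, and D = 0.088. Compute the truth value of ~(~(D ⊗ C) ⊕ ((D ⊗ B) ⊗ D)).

D ⊗ C = max(0, 0.088 + 0.206 − 1) = max(0, -0.706) = 0.000
~(D ⊗ C) = 1 − 0.000 = 1.000
D ⊗ B = max(0, 0.088 + 0.929 − 1) = max(0, 0.017) = 0.017
(D ⊗ B) ⊗ D = max(0, 0.017 + 0.088 − 1) = max(0, -0.895) = 0.000
~(D ⊗ C) ⊕ ((D ⊗ B) ⊗ D) = min(1, 1.000 + 0.000) = min(1, 1.000) = 1.000
~(~(D ⊗ C) ⊕ ((D ⊗ B) ⊗ D)) = 1 − 1.000 = 0.000

0.000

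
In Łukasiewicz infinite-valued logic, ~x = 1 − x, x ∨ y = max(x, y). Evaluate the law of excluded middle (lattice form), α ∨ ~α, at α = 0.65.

~α = 1 − 0.65 = 0.35
α ∨ ~α = max(0.65, 0.35) = 0.65
(The value 0.65 < 1 shows this instance is not satisfied; not a Ł∞-tautology — its value is max(a, 1−a).)

0.65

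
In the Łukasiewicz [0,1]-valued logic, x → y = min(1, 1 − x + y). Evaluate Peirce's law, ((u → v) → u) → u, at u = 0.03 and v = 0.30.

1.00

u → v = min(1, 1 − 0.03 + 0.30) = min(1, 1.27) = 1.00
(u → v) → u = min(1, 1 − 1.00 + 0.03) = min(1, 0.03) = 0.03
((u → v) → u) → u = min(1, 1 − 0.03 + 0.03) = min(1, 1.00) = 1.00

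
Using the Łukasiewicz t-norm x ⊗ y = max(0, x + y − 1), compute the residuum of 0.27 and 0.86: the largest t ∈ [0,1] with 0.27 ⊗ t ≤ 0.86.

The residuum of the Łukasiewicz t-norm gives the supremum: min(1, 1 − 0.27 + 0.86).
1 − 0.27 + 0.86 = 1.59, so t = min(1, 1.59) = 1.00.
Check: 0.27 ⊗ 1.00 = max(0, 0.27) = 0.27 ≤ 0.86.

1.00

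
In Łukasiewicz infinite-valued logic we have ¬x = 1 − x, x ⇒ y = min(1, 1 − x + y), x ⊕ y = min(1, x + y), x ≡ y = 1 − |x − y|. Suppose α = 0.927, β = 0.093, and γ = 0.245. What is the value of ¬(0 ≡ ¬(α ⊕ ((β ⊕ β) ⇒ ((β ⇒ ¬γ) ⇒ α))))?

β ⊕ β = min(1, 0.093 + 0.093) = min(1, 0.186) = 0.186
¬γ = 1 − 0.245 = 0.755
β ⇒ ¬γ = min(1, 1 − 0.093 + 0.755) = min(1, 1.662) = 1.000
(β ⇒ ¬γ) ⇒ α = min(1, 1 − 1.000 + 0.927) = min(1, 0.927) = 0.927
(β ⊕ β) ⇒ ((β ⇒ ¬γ) ⇒ α) = min(1, 1 − 0.186 + 0.927) = min(1, 1.741) = 1.000
α ⊕ ((β ⊕ β) ⇒ ((β ⇒ ¬γ) ⇒ α)) = min(1, 0.927 + 1.000) = min(1, 1.927) = 1.000
¬(α ⊕ ((β ⊕ β) ⇒ ((β ⇒ ¬γ) ⇒ α))) = 1 − 1.000 = 0.000
0 ≡ ¬(α ⊕ ((β ⊕ β) ⇒ ((β ⇒ ¬γ) ⇒ α))) = 1 − |0.000 − 0.000| = 1 − 0.000 = 1.000
¬(0 ≡ ¬(α ⊕ ((β ⊕ β) ⇒ ((β ⇒ ¬γ) ⇒ α)))) = 1 − 1.000 = 0.000

0.000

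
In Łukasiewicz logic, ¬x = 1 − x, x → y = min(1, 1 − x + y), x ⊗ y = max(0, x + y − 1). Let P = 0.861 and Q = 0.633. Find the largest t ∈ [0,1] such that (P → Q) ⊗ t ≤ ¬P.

P → Q = min(1, 1 − 0.861 + 0.633) = min(1, 0.772) = 0.772
So the left factor is P → Q = 0.772.
¬P = 1 − 0.861 = 0.139
So the right-hand bound is ¬P = 0.139.
The residuum of the Łukasiewicz t-norm gives the supremum: min(1, 1 − 0.772 + 0.139).
1 − 0.772 + 0.139 = 0.367, so t = min(1, 0.367) = 0.367.
Check: 0.772 ⊗ 0.367 = max(0, 0.139) = 0.139 ≤ 0.139.

0.367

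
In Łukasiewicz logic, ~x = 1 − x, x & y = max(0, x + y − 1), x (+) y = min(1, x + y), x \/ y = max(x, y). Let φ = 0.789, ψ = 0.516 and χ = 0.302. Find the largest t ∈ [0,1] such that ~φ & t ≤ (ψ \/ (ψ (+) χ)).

~φ = 1 − 0.789 = 0.211
So the left factor is ~φ = 0.211.
ψ (+) χ = min(1, 0.516 + 0.302) = min(1, 0.818) = 0.818
ψ \/ (ψ (+) χ) = max(0.516, 0.818) = 0.818
So the right-hand bound is ψ \/ (ψ (+) χ) = 0.818.
The residuum of the Łukasiewicz t-norm gives the supremum: min(1, 1 − 0.211 + 0.818).
1 − 0.211 + 0.818 = 1.607, so t = min(1, 1.607) = 1.000.
Check: 0.211 & 1.000 = max(0, 0.211) = 0.211 ≤ 0.818.

1.000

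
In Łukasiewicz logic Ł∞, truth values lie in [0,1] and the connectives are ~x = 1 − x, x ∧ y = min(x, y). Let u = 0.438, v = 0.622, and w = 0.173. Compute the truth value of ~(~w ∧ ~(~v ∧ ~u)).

0.378

~w = 1 − 0.173 = 0.827
~v = 1 − 0.622 = 0.378
~u = 1 − 0.438 = 0.562
~v ∧ ~u = min(0.378, 0.562) = 0.378
~(~v ∧ ~u) = 1 − 0.378 = 0.622
~w ∧ ~(~v ∧ ~u) = min(0.827, 0.622) = 0.622
~(~w ∧ ~(~v ∧ ~u)) = 1 − 0.622 = 0.378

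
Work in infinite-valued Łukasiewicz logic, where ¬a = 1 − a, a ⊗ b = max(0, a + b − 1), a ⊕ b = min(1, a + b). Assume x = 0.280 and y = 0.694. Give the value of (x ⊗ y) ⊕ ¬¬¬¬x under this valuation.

0.280

x ⊗ y = max(0, 0.280 + 0.694 − 1) = max(0, -0.026) = 0.000
¬x = 1 − 0.280 = 0.720
¬¬x = 1 − 0.720 = 0.280
¬¬¬x = 1 − 0.280 = 0.720
¬¬¬¬x = 1 − 0.720 = 0.280
(x ⊗ y) ⊕ ¬¬¬¬x = min(1, 0.000 + 0.280) = min(1, 0.280) = 0.280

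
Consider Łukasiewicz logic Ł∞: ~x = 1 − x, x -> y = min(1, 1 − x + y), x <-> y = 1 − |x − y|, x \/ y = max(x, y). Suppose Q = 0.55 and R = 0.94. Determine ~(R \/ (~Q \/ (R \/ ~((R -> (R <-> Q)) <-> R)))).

~Q = 1 − 0.55 = 0.45
R <-> Q = 1 − |0.94 − 0.55| = 1 − 0.39 = 0.61
R -> (R <-> Q) = min(1, 1 − 0.94 + 0.61) = min(1, 0.67) = 0.67
(R -> (R <-> Q)) <-> R = 1 − |0.67 − 0.94| = 1 − 0.27 = 0.73
~((R -> (R <-> Q)) <-> R) = 1 − 0.73 = 0.27
R \/ ~((R -> (R <-> Q)) <-> R) = max(0.94, 0.27) = 0.94
~Q \/ (R \/ ~((R -> (R <-> Q)) <-> R)) = max(0.45, 0.94) = 0.94
R \/ (~Q \/ (R \/ ~((R -> (R <-> Q)) <-> R))) = max(0.94, 0.94) = 0.94
~(R \/ (~Q \/ (R \/ ~((R -> (R <-> Q)) <-> R)))) = 1 − 0.94 = 0.06

0.06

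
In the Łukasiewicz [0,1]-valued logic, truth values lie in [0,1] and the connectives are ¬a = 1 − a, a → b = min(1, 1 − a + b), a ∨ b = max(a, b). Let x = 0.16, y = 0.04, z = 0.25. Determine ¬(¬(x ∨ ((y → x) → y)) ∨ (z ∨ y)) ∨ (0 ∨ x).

y → x = min(1, 1 − 0.04 + 0.16) = min(1, 1.12) = 1.00
(y → x) → y = min(1, 1 − 1.00 + 0.04) = min(1, 0.04) = 0.04
x ∨ ((y → x) → y) = max(0.16, 0.04) = 0.16
¬(x ∨ ((y → x) → y)) = 1 − 0.16 = 0.84
z ∨ y = max(0.25, 0.04) = 0.25
¬(x ∨ ((y → x) → y)) ∨ (z ∨ y) = max(0.84, 0.25) = 0.84
¬(¬(x ∨ ((y → x) → y)) ∨ (z ∨ y)) = 1 − 0.84 = 0.16
0 ∨ x = max(0.00, 0.16) = 0.16
¬(¬(x ∨ ((y → x) → y)) ∨ (z ∨ y)) ∨ (0 ∨ x) = max(0.16, 0.16) = 0.16

0.16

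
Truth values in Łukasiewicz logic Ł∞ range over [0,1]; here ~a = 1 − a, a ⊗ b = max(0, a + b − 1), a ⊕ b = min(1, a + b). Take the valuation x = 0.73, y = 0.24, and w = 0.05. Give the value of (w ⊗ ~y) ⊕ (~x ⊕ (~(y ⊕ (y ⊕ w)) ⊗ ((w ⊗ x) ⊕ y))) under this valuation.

0.27

~y = 1 − 0.24 = 0.76
w ⊗ ~y = max(0, 0.05 + 0.76 − 1) = max(0, -0.19) = 0.00
~x = 1 − 0.73 = 0.27
y ⊕ w = min(1, 0.24 + 0.05) = min(1, 0.29) = 0.29
y ⊕ (y ⊕ w) = min(1, 0.24 + 0.29) = min(1, 0.53) = 0.53
~(y ⊕ (y ⊕ w)) = 1 − 0.53 = 0.47
w ⊗ x = max(0, 0.05 + 0.73 − 1) = max(0, -0.22) = 0.00
(w ⊗ x) ⊕ y = min(1, 0.00 + 0.24) = min(1, 0.24) = 0.24
~(y ⊕ (y ⊕ w)) ⊗ ((w ⊗ x) ⊕ y) = max(0, 0.47 + 0.24 − 1) = max(0, -0.29) = 0.00
~x ⊕ (~(y ⊕ (y ⊕ w)) ⊗ ((w ⊗ x) ⊕ y)) = min(1, 0.27 + 0.00) = min(1, 0.27) = 0.27
(w ⊗ ~y) ⊕ (~x ⊕ (~(y ⊕ (y ⊕ w)) ⊗ ((w ⊗ x) ⊕ y))) = min(1, 0.00 + 0.27) = min(1, 0.27) = 0.27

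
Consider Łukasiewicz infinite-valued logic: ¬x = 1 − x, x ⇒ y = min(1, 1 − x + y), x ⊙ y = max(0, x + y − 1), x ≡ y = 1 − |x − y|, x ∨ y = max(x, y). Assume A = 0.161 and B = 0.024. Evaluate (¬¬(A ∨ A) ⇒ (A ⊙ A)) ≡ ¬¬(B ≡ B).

0.839

A ∨ A = max(0.161, 0.161) = 0.161
¬(A ∨ A) = 1 − 0.161 = 0.839
¬¬(A ∨ A) = 1 − 0.839 = 0.161
A ⊙ A = max(0, 0.161 + 0.161 − 1) = max(0, -0.678) = 0.000
¬¬(A ∨ A) ⇒ (A ⊙ A) = min(1, 1 − 0.161 + 0.000) = min(1, 0.839) = 0.839
B ≡ B = 1 − |0.024 − 0.024| = 1 − 0.000 = 1.000
¬(B ≡ B) = 1 − 1.000 = 0.000
¬¬(B ≡ B) = 1 − 0.000 = 1.000
(¬¬(A ∨ A) ⇒ (A ⊙ A)) ≡ ¬¬(B ≡ B) = 1 − |0.839 − 1.000| = 1 − 0.161 = 0.839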